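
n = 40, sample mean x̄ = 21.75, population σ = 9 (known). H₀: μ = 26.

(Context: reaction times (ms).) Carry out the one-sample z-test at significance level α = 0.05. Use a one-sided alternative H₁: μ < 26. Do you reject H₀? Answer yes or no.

SE = σ/√n = 9/√40 = 1.4230
z = (x̄−μ₀)/SE = (21.75−26)/1.4230 = -2.9866
p-value (one-sided, H₁ less) = 0.00141
At α=0.05: p < α → reject H₀

reject H₀: yes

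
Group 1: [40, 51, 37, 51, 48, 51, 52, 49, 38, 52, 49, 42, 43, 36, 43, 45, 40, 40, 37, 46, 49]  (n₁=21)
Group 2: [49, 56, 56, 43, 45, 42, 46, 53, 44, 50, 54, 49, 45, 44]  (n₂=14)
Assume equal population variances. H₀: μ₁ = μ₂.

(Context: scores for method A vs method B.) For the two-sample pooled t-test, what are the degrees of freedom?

df = n₁ + n₂ − 2 = 21 + 14 − 2 = 33

degrees of freedom = 33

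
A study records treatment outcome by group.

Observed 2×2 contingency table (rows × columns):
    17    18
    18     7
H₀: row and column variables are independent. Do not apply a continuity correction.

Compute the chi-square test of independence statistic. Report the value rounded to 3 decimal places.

Row totals [35, 25], col totals [35, 25], n=60
χ² = (17−20.42)²/20.42 + (18−14.58)²/14.58 + (18−14.58)²/14.58 + (7−10.42)²/10.42 = 3.2934
df = 1

test statistic = 3.293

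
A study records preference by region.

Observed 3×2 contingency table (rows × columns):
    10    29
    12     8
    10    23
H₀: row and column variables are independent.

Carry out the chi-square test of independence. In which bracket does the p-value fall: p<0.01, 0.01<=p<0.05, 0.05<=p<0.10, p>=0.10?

p-value bracket: 0.01<=p<0.05

Row totals [39, 20, 33], col totals [32, 60], n=92
χ² = (10−13.57)²/13.57 + (29−25.43)²/25.43 + (12−6.96)²/6.96 + (8−13.04)²/13.04 + (10−11.48)²/11.48 + (23−21.52)²/21.52 = 7.3353
df = 2
p-value (upper-tail) = 0.02554
→ bracket: 0.01<=p<0.05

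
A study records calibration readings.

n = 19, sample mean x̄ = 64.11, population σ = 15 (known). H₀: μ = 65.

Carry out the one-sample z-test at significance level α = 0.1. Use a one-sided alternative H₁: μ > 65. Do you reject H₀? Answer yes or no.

reject H₀: no

SE = σ/√n = 15/√19 = 3.4412
z = (x̄−μ₀)/SE = (64.11−65)/3.4412 = -0.2586
p-value (one-sided, H₁ greater) = 0.60204
At α=0.1: p ≥ α → fail to reject H₀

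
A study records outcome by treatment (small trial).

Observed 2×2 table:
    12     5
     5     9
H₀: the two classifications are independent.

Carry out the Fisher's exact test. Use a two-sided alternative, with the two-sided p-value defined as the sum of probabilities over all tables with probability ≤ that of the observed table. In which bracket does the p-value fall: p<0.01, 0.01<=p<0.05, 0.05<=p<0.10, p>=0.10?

Margins: r₁=17, r₂=14, c₁=17, c₂=14, n=31
p_obs = C(17,12)·C(14,5)/C(31,17); sum pmf over tables with pmf ≤ p_obs
p-value (two-sided) = 0.07592
→ bracket: 0.05<=p<0.10

p-value bracket: 0.05<=p<0.10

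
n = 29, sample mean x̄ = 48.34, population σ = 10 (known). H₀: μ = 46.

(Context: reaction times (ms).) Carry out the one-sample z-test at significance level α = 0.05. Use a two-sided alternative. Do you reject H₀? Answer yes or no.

SE = σ/√n = 10/√29 = 1.8570
z = (x̄−μ₀)/SE = (48.34−46)/1.8570 = 1.2601
p-value (two-sided) = 0.20762
At α=0.05: p ≥ α → fail to reject H₀

reject H₀: no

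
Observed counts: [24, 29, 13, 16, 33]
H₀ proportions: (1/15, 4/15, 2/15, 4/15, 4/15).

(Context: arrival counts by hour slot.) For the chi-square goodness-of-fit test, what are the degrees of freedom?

df = k − 1 = 5 − 1 = 4

degrees of freedom = 4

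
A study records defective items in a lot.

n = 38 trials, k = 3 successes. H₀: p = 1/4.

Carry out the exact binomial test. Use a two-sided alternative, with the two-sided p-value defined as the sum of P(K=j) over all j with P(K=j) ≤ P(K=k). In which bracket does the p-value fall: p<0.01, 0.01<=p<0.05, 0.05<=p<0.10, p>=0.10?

p-value bracket: 0.01<=p<0.05

Exact binomial: n=38, k=3, p₀=1/4=0.2500
P(X=j) = C(n,j)·p₀^j·(1−p₀)^(n−j); p = Σ P(X=j) over j with P(X=j) ≤ P(X=3)
p-value (two-sided) = 0.01354
→ bracket: 0.01<=p<0.05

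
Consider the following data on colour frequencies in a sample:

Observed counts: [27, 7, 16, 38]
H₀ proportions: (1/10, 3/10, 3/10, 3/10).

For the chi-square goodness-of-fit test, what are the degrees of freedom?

degrees of freedom = 3

df = k − 1 = 4 − 1 = 3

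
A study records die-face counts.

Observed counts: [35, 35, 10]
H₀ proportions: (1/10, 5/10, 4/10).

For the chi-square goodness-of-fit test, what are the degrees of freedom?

df = k − 1 = 3 − 1 = 2

degrees of freedom = 2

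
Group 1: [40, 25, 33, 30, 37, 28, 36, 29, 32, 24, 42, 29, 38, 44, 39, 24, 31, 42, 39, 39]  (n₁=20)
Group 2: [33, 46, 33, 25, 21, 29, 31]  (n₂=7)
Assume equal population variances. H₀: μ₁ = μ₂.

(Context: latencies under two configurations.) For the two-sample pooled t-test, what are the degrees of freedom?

df = n₁ + n₂ − 2 = 20 + 7 − 2 = 25

degrees of freedom = 25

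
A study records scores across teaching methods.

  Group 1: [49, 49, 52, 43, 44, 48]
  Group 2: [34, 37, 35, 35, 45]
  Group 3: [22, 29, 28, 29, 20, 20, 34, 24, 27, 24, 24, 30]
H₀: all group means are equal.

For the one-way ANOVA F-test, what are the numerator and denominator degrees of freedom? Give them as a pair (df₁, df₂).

degrees of freedom = [2, 20]

k = 3 groups, N = 23 total
df = (k−1, N−k) = (3−1, 23−3) = (2, 20)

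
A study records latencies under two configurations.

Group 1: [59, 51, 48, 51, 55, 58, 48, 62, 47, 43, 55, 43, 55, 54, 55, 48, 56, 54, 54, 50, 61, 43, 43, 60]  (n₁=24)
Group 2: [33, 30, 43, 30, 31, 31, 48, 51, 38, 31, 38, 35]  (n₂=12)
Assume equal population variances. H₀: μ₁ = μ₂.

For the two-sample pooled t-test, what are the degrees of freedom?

degrees of freedom = 34

df = n₁ + n₂ − 2 = 24 + 12 − 2 = 34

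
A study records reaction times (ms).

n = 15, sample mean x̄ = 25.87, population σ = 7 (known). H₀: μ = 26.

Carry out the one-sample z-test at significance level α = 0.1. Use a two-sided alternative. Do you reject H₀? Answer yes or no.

SE = σ/√n = 7/√15 = 1.8074
z = (x̄−μ₀)/SE = (25.87−26)/1.8074 = -0.0719
p-value (two-sided) = 0.94266
At α=0.1: p ≥ α → fail to reject H₀

reject H₀: no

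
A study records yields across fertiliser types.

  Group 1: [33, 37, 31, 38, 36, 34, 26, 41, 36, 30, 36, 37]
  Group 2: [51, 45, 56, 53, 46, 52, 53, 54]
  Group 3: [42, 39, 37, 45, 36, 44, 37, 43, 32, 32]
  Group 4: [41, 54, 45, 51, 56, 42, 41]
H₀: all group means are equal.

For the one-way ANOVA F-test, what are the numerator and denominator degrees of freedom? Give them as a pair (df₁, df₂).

k = 4 groups, N = 37 total
df = (k−1, N−k) = (4−1, 37−4) = (3, 33)

degrees of freedom = [3, 33]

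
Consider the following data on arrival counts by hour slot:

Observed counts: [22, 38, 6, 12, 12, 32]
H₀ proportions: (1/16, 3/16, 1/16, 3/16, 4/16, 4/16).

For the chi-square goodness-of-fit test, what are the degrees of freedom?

degrees of freedom = 5

df = k − 1 = 6 − 1 = 5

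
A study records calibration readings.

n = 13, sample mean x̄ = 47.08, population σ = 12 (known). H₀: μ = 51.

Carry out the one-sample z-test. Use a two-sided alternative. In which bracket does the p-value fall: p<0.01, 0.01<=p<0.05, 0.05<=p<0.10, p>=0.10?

p-value bracket: p>=0.10

SE = σ/√n = 12/√13 = 3.3282
z = (x̄−μ₀)/SE = (47.08−51)/3.3282 = -1.1778
p-value (two-sided) = 0.23887
→ bracket: p>=0.10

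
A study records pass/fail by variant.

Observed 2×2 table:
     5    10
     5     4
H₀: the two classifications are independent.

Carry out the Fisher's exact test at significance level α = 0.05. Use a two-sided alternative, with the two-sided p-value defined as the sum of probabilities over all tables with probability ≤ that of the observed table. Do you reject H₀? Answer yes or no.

reject H₀: no

Margins: r₁=15, r₂=9, c₁=10, c₂=14, n=24
p_obs = C(15,5)·C(9,5)/C(24,10); sum pmf over tables with pmf ≤ p_obs
p-value (two-sided) = 0.40285
At α=0.05: p ≥ α → fail to reject H₀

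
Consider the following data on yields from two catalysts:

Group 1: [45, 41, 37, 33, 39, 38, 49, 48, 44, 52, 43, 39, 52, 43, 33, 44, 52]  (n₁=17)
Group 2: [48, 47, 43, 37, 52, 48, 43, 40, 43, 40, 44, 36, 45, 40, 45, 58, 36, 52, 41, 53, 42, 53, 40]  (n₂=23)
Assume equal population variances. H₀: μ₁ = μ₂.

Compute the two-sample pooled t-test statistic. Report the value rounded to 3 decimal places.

test statistic = -0.803

x̄₁=43.059, s₁=6.159, n₁=17
x̄₂=44.609, s₂=5.945, n₂=23
s_p² = [16·6.159² + 22·5.945²]/38 = 36.4321
SE = √(s_p²·(1/17+1/23)) = 1.9306
t = (43.059−44.609)/1.9306 = -0.8028
df = 38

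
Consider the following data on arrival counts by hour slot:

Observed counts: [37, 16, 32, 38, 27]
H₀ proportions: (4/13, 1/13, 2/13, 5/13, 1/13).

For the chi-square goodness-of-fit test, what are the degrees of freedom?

degrees of freedom = 4

df = k − 1 = 5 − 1 = 4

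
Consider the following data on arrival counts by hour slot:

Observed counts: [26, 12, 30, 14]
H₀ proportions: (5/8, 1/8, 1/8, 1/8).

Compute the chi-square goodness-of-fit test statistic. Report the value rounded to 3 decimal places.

test statistic = 52.166

n = 82; E_i = n·p_i = [51.25, 10.25, 10.25, 10.25]
χ² = (26−51.25)²/51.25 + (12−10.25)²/10.25 + (30−10.25)²/10.25 + (14−10.25)²/10.25 = 52.1659
df = 3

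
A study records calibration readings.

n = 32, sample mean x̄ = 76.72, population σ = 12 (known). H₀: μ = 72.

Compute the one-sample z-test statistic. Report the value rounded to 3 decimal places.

SE = σ/√n = 12/√32 = 2.1213
z = (x̄−μ₀)/SE = (76.72−72)/2.1213 = 2.2250

test statistic = 2.225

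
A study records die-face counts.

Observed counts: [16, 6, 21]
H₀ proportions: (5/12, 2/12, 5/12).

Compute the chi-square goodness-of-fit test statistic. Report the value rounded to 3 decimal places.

n = 43; E_i = n·p_i = [17.92, 7.17, 17.92]
χ² = (16−17.92)²/17.92 + (6−7.17)²/7.17 + (21−17.92)²/17.92 = 0.9256
df = 2

test statistic = 0.926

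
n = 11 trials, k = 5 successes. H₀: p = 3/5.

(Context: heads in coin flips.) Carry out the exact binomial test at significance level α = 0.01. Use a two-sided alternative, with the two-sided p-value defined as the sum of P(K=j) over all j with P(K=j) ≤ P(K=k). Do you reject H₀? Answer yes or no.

Exact binomial: n=11, k=5, p₀=3/5=0.6000
P(X=j) = C(n,j)·p₀^j·(1−p₀)^(n−j); p = Σ P(X=j) over j with P(X=j) ≤ P(X=5)
p-value (two-sided) = 0.36542
At α=0.01: p ≥ α → fail to reject H₀

reject H₀: no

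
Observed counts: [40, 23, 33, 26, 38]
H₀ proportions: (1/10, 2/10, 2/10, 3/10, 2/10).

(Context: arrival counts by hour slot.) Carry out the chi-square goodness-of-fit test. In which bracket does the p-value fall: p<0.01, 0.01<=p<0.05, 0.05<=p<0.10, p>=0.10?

n = 160; E_i = n·p_i = [16.00, 32.00, 32.00, 48.00, 32.00]
χ² = (40−16.00)²/16.00 + (23−32.00)²/32.00 + (33−32.00)²/32.00 + (26−48.00)²/48.00 + (38−32.00)²/32.00 = 49.7708
df = 4
p-value (upper-tail) = 0.00000
→ bracket: p<0.01

p-value bracket: p<0.01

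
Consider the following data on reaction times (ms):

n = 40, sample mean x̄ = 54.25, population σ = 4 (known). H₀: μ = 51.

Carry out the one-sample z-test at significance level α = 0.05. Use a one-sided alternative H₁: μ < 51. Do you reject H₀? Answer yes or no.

SE = σ/√n = 4/√40 = 0.6325
z = (x̄−μ₀)/SE = (54.25−51)/0.6325 = 5.1387
p-value (one-sided, H₁ less) = 1.00000
At α=0.05: p ≥ α → fail to reject H₀

reject H₀: no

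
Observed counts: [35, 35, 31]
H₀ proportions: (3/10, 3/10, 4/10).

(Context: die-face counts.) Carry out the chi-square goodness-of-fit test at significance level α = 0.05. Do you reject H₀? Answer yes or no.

n = 101; E_i = n·p_i = [30.30, 30.30, 40.40]
χ² = (35−30.30)²/30.30 + (35−30.30)²/30.30 + (31−40.40)²/40.40 = 3.6452
df = 2
p-value (upper-tail) = 0.16160
At α=0.05: p ≥ α → fail to reject H₀

reject H₀: no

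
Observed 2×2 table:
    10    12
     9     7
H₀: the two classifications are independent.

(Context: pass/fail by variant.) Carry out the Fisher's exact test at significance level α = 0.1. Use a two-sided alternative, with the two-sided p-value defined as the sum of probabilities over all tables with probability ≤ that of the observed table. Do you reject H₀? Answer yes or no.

Margins: r₁=22, r₂=16, c₁=19, c₂=19, n=38
p_obs = C(22,10)·C(16,9)/C(38,19); sum pmf over tables with pmf ≤ p_obs
p-value (two-sided) = 0.74314
At α=0.1: p ≥ α → fail to reject H₀

reject H₀: no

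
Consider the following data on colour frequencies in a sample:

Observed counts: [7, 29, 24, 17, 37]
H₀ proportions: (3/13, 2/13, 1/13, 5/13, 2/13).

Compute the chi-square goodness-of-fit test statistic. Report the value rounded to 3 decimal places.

n = 114; E_i = n·p_i = [26.31, 17.54, 8.77, 43.85, 17.54]
χ² = (7−26.31)²/26.31 + (29−17.54)²/17.54 + (24−8.77)²/8.77 + (17−43.85)²/43.85 + (37−17.54)²/17.54 = 86.1468
df = 4

test statistic = 86.147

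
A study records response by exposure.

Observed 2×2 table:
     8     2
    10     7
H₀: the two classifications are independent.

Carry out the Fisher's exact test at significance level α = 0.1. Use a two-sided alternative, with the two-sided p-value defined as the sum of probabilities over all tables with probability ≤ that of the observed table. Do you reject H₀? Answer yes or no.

Margins: r₁=10, r₂=17, c₁=18, c₂=9, n=27
p_obs = C(10,8)·C(17,10)/C(27,18); sum pmf over tables with pmf ≤ p_obs
p-value (two-sided) = 0.40587
At α=0.1: p ≥ α → fail to reject H₀

reject H₀: no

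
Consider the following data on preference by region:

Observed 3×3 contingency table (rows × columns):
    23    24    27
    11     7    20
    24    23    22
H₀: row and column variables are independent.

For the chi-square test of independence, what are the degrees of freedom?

degrees of freedom = 4

df = (r−1)(c−1) = (3−1)·(3−1) = 4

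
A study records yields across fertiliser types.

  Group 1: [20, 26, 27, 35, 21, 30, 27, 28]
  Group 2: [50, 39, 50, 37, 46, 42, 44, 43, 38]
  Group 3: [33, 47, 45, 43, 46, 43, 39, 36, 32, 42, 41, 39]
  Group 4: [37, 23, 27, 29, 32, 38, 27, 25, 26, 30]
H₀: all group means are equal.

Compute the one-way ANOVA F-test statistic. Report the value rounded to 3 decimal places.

test statistic = 25.647

Group means [26.75, 43.22, 40.50, 29.40], grand mean 35.462
SSB = Σnᵢ(x̄ᵢ−x̄)² = 1821.237; SSW = ΣΣ(x−x̄ᵢ)² = 828.456
MSB = 1821.237/3 = 607.0789; MSW = 828.456/35 = 23.6702
F = MSB/MSW = 25.6474
df = (3, 35)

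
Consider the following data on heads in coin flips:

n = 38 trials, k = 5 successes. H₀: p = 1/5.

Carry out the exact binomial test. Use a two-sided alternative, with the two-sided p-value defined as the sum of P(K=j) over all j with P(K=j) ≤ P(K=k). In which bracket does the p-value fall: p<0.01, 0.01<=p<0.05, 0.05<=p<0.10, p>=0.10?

p-value bracket: p>=0.10

Exact binomial: n=38, k=5, p₀=1/5=0.2000
P(X=j) = C(n,j)·p₀^j·(1−p₀)^(n−j); p = Σ P(X=j) over j with P(X=j) ≤ P(X=5)
p-value (two-sided) = 0.41590
→ bracket: p>=0.10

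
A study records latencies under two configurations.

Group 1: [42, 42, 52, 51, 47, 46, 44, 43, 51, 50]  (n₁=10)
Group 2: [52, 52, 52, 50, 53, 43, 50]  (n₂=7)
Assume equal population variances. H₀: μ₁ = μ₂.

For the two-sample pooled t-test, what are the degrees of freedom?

degrees of freedom = 15

df = n₁ + n₂ − 2 = 10 + 7 − 2 = 15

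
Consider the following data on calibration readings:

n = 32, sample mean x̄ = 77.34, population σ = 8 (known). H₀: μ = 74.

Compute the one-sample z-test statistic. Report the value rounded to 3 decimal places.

SE = σ/√n = 8/√32 = 1.4142
z = (x̄−μ₀)/SE = (77.34−74)/1.4142 = 2.3617

test statistic = 2.362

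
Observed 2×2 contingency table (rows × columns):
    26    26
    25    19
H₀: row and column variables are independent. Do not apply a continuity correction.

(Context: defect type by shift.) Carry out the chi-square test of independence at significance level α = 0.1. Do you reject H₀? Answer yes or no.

Row totals [52, 44], col totals [51, 45], n=96
χ² = (26−27.62)²/27.62 + (26−24.38)²/24.38 + (25−23.38)²/23.38 + (19−20.62)²/20.62 = 0.4449
df = 1
p-value (upper-tail) = 0.50476
At α=0.1: p ≥ α → fail to reject H₀

reject H₀: no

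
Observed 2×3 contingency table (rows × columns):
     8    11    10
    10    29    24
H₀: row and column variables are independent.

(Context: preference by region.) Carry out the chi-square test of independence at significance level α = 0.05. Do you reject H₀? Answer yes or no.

reject H₀: no

Row totals [29, 63], col totals [18, 40, 34], n=92
χ² = (8−5.67)²/5.67 + (11−12.61)²/12.61 + (10−10.72)²/10.72 + (10−12.33)²/12.33 + (29−27.39)²/27.39 + (24−23.28)²/23.28 = 1.7624
df = 2
p-value (upper-tail) = 0.41428
At α=0.05: p ≥ α → fail to reject H₀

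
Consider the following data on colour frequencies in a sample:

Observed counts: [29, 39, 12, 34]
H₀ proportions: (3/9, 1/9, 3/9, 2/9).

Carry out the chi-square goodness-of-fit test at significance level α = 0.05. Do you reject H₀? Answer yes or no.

reject H₀: yes

n = 114; E_i = n·p_i = [38.00, 12.67, 38.00, 25.33]
χ² = (29−38.00)²/38.00 + (39−12.67)²/12.67 + (12−38.00)²/38.00 + (34−25.33)²/25.33 = 77.6316
df = 3
p-value (upper-tail) = 0.00000
At α=0.05: p < α → reject H₀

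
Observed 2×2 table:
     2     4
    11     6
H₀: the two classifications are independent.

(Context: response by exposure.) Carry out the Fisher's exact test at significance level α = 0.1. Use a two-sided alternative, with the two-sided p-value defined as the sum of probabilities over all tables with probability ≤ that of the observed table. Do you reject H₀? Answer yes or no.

reject H₀: no

Margins: r₁=6, r₂=17, c₁=13, c₂=10, n=23
p_obs = C(6,2)·C(17,11)/C(23,13); sum pmf over tables with pmf ≤ p_obs
p-value (two-sided) = 0.34129
At α=0.1: p ≥ α → fail to reject H₀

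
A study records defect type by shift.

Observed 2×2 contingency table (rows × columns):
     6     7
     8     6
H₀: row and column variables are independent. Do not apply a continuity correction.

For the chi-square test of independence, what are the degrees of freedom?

df = (r−1)(c−1) = (2−1)·(2−1) = 1

degrees of freedom = 1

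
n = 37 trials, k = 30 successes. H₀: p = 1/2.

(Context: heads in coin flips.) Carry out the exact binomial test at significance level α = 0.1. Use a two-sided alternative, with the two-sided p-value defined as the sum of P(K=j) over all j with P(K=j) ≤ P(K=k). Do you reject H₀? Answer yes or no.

reject H₀: yes

Exact binomial: n=37, k=30, p₀=1/2=0.5000
P(X=j) = C(n,j)·p₀^j·(1−p₀)^(n−j); p = Σ P(X=j) over j with P(X=j) ≤ P(X=30)
p-value (two-sided) = 0.00019
At α=0.1: p < α → reject H₀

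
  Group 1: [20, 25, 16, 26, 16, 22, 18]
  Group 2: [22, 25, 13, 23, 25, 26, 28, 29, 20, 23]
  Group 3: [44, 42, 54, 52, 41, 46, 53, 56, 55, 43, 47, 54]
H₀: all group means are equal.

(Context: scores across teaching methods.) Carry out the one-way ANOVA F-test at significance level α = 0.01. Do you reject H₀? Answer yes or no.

Group means [20.43, 23.40, 48.92], grand mean 33.241
SSB = Σnᵢ(x̄ᵢ−x̄)² = 5066.279; SSW = ΣΣ(x−x̄ᵢ)² = 633.031
MSB = 5066.279/2 = 2533.1397; MSW = 633.031/26 = 24.3473
F = MSB/MSW = 104.0417
df = (2, 26)
p-value (upper-tail) = 0.00000
At α=0.01: p < α → reject H₀

reject H₀: yes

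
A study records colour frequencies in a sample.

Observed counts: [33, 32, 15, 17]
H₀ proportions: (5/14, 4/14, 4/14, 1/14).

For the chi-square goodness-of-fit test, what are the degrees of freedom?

df = k − 1 = 4 − 1 = 3

degrees of freedom = 3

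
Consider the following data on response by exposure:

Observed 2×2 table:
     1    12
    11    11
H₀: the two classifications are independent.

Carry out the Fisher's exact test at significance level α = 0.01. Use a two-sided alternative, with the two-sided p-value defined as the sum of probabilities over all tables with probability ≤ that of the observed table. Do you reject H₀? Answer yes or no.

Margins: r₁=13, r₂=22, c₁=12, c₂=23, n=35
p_obs = C(13,1)·C(22,11)/C(35,12); sum pmf over tables with pmf ≤ p_obs
p-value (two-sided) = 0.01317
At α=0.01: p ≥ α → fail to reject H₀

reject H₀: no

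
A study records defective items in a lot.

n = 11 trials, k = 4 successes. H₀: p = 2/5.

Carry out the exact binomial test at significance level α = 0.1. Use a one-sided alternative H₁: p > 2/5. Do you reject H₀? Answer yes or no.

Exact binomial: n=11, k=4, p₀=2/5=0.4000
P(X≥4) from Σ C(n,i)·p₀^i·(1−p₀)^(n−i)
p-value (one-sided, H₁ greater) = 0.70372
At α=0.1: p ≥ α → fail to reject H₀

reject H₀: no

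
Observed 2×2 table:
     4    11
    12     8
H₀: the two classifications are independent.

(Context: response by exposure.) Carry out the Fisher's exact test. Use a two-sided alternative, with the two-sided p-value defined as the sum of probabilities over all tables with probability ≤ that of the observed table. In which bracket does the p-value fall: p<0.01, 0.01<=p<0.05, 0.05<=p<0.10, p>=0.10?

Margins: r₁=15, r₂=20, c₁=16, c₂=19, n=35
p_obs = C(15,4)·C(20,12)/C(35,16); sum pmf over tables with pmf ≤ p_obs
p-value (two-sided) = 0.08656
→ bracket: 0.05<=p<0.10

p-value bracket: 0.05<=p<0.10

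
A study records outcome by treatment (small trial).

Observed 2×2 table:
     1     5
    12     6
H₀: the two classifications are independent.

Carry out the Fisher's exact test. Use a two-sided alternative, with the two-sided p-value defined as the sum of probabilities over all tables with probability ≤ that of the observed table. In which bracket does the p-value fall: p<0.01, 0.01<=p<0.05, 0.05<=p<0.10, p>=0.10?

p-value bracket: 0.05<=p<0.10

Margins: r₁=6, r₂=18, c₁=13, c₂=11, n=24
p_obs = C(6,1)·C(18,12)/C(24,13); sum pmf over tables with pmf ≤ p_obs
p-value (two-sided) = 0.06080
→ bracket: 0.05<=p<0.10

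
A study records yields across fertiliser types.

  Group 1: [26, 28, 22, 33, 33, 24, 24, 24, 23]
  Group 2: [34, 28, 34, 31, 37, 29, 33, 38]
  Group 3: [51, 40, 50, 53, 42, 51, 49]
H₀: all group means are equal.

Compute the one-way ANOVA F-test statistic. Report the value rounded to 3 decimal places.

Group means [26.33, 33.00, 48.00], grand mean 34.875
SSB = Σnᵢ(x̄ᵢ−x̄)² = 1890.625; SSW = ΣΣ(x−x̄ᵢ)² = 374.000
MSB = 1890.625/2 = 945.3125; MSW = 374.000/21 = 17.8095
F = MSB/MSW = 53.0790
df = (2, 21)

test statistic = 53.079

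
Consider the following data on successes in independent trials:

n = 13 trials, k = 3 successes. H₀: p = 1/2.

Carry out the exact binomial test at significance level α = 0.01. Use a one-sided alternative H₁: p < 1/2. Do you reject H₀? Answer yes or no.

reject H₀: no

Exact binomial: n=13, k=3, p₀=1/2=0.5000
P(X≤3) from Σ C(n,i)·p₀^i·(1−p₀)^(n−i)
p-value (one-sided, H₁ less) = 0.04614
At α=0.01: p ≥ α → fail to reject H₀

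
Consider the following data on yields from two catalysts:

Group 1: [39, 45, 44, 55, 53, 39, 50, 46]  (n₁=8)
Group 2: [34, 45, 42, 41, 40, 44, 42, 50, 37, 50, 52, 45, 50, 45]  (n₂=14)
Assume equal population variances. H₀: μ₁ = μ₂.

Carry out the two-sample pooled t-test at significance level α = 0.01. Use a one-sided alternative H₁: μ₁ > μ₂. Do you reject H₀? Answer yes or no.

reject H₀: no

x̄₁=46.375, s₁=5.951, n₁=8
x̄₂=44.071, s₂=5.240, n₂=14
s_p² = [7·5.951² + 13·5.240²]/20 = 30.2402
SE = √(s_p²·(1/8+1/14)) = 2.4372
t = (46.375−44.071)/2.4372 = 0.9452
df = 20
p-value (one-sided, H₁ greater) = 0.17793
At α=0.01: p ≥ α → fail to reject H₀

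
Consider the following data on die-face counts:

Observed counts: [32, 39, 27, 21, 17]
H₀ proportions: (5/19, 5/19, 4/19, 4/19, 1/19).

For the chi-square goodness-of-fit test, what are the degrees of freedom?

df = k − 1 = 5 − 1 = 4

degrees of freedom = 4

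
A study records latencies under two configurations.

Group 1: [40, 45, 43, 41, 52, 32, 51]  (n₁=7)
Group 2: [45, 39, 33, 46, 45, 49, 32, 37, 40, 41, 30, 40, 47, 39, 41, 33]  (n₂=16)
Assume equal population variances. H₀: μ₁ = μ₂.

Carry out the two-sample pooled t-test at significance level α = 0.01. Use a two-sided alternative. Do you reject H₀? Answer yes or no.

x̄₁=43.429, s₁=6.852, n₁=7
x̄₂=39.812, s₂=5.718, n₂=16
s_p² = [6·6.852² + 15·5.718²]/21 = 36.7691
SE = √(s_p²·(1/7+1/16)) = 2.7479
t = (43.429−39.812)/2.7479 = 1.3160
df = 21
p-value (two-sided) = 0.20237
At α=0.01: p ≥ α → fail to reject H₀

reject H₀: no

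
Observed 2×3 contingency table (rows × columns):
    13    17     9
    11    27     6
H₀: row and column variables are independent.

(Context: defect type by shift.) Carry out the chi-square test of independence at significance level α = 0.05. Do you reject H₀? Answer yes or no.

Row totals [39, 44], col totals [24, 44, 15], n=83
χ² = (13−11.28)²/11.28 + (17−20.67)²/20.67 + (9−7.05)²/7.05 + (11−12.72)²/12.72 + (27−23.33)²/23.33 + (6−7.95)²/7.95 = 2.7482
df = 2
p-value (upper-tail) = 0.25307
At α=0.05: p ≥ α → fail to reject H₀

reject H₀: no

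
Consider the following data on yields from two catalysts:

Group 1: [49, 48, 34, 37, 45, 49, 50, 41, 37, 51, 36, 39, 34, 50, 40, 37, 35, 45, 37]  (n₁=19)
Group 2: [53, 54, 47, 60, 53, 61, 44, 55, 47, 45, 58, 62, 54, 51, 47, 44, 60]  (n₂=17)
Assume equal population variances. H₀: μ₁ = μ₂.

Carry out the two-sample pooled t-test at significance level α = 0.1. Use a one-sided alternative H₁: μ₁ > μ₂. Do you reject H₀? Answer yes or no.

reject H₀: no

x̄₁=41.789, s₁=6.179, n₁=19
x̄₂=52.647, s₂=6.174, n₂=17
s_p² = [18·6.179² + 16·6.174²]/34 = 38.1482
SE = √(s_p²·(1/19+1/17)) = 2.0620
t = (41.789−52.647)/2.0620 = -5.2656
df = 34
p-value (one-sided, H₁ greater) = 1.00000
At α=0.1: p ≥ α → fail to reject H₀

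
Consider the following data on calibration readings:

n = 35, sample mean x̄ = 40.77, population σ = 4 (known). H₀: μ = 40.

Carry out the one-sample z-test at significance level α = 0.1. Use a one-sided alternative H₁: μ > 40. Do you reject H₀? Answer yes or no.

SE = σ/√n = 4/√35 = 0.6761
z = (x̄−μ₀)/SE = (40.77−40)/0.6761 = 1.1388
p-value (one-sided, H₁ greater) = 0.12738
At α=0.1: p ≥ α → fail to reject H₀

reject H₀: no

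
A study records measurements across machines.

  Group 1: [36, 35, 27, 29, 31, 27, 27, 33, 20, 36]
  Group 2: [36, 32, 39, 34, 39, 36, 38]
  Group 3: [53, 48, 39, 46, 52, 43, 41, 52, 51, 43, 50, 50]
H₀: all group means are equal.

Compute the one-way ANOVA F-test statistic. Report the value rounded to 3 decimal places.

Group means [30.10, 36.29, 47.33], grand mean 38.724
SSB = Σnᵢ(x̄ᵢ−x̄)² = 1674.798; SSW = ΣΣ(x−x̄ᵢ)² = 528.995
MSB = 1674.798/2 = 837.3989; MSW = 528.995/26 = 20.3460
F = MSB/MSW = 41.1580
df = (2, 26)

test statistic = 41.158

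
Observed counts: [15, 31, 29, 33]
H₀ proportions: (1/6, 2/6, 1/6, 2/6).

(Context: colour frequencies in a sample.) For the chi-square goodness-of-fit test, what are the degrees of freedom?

degrees of freedom = 3

df = k − 1 = 4 − 1 = 3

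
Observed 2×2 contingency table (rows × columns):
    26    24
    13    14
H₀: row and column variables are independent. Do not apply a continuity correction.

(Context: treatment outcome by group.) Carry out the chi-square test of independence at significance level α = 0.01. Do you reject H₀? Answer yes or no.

reject H₀: no

Row totals [50, 27], col totals [39, 38], n=77
χ² = (26−25.32)²/25.32 + (24−24.68)²/24.68 + (13−13.68)²/13.68 + (14−13.32)²/13.32 = 0.1041
df = 1
p-value (upper-tail) = 0.74700
At α=0.01: p ≥ α → fail to reject H₀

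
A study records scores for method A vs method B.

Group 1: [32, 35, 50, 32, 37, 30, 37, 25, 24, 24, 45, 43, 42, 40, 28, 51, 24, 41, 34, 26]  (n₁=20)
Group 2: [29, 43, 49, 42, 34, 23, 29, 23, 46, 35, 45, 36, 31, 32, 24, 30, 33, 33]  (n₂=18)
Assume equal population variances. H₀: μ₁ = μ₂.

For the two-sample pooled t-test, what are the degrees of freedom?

degrees of freedom = 36

df = n₁ + n₂ − 2 = 20 + 18 − 2 = 36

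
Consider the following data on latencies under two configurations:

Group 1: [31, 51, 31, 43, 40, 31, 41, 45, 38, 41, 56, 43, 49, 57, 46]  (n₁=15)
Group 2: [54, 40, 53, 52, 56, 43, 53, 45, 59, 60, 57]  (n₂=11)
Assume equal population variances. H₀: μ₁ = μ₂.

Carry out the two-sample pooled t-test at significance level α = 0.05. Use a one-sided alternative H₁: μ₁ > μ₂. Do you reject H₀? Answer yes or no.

reject H₀: no

x̄₁=42.867, s₁=8.245, n₁=15
x̄₂=52.000, s₂=6.588, n₂=11
s_p² = [14·8.245² + 10·6.588²]/24 = 57.7389
SE = √(s_p²·(1/15+1/11)) = 3.0163
t = (42.867−52.000)/3.0163 = -3.0280
df = 24
p-value (one-sided, H₁ greater) = 0.99710
At α=0.05: p ≥ α → fail to reject H₀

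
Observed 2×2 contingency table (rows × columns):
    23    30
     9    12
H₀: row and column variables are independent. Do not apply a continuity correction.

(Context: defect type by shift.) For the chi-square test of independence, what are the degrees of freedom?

degrees of freedom = 1

df = (r−1)(c−1) = (2−1)·(2−1) = 1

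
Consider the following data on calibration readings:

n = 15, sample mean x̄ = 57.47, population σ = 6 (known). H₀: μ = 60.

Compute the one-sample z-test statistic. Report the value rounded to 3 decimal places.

test statistic = -1.633

SE = σ/√n = 6/√15 = 1.5492
z = (x̄−μ₀)/SE = (57.47−60)/1.5492 = -1.6331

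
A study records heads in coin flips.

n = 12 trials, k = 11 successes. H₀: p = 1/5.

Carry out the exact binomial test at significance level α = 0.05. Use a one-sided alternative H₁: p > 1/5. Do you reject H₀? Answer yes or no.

Exact binomial: n=12, k=11, p₀=1/5=0.2000
P(X≥11) from Σ C(n,i)·p₀^i·(1−p₀)^(n−i)
p-value (one-sided, H₁ greater) = 0.00000
At α=0.05: p < α → reject H₀

reject H₀: yes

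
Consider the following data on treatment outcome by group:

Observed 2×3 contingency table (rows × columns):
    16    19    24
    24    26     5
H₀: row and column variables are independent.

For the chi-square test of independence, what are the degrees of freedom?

degrees of freedom = 2

df = (r−1)(c−1) = (2−1)·(3−1) = 2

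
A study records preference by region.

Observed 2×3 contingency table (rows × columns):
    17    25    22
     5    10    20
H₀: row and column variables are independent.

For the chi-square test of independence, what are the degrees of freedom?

df = (r−1)(c−1) = (2−1)·(3−1) = 2

degrees of freedom = 2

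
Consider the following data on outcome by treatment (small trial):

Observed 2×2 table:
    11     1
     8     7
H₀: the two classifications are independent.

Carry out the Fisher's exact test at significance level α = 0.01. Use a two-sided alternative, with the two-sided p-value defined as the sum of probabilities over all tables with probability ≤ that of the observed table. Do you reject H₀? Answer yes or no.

reject H₀: no

Margins: r₁=12, r₂=15, c₁=19, c₂=8, n=27
p_obs = C(12,11)·C(15,8)/C(27,19); sum pmf over tables with pmf ≤ p_obs
p-value (two-sided) = 0.04326
At α=0.01: p ≥ α → fail to reject H₀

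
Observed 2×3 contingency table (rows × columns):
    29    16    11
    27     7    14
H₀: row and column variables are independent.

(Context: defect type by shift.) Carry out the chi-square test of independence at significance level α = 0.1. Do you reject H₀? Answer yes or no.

Row totals [56, 48], col totals [56, 23, 25], n=104
χ² = (29−30.15)²/30.15 + (16−12.38)²/12.38 + (11−13.46)²/13.46 + (27−25.85)²/25.85 + (7−10.62)²/10.62 + (14−11.54)²/11.54 = 3.3577
df = 2
p-value (upper-tail) = 0.18659
At α=0.1: p ≥ α → fail to reject H₀

reject H₀: no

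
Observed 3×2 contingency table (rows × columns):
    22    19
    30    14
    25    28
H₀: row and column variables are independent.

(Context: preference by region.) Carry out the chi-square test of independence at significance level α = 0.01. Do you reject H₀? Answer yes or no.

Row totals [41, 44, 53], col totals [77, 61], n=138
χ² = (22−22.88)²/22.88 + (19−18.12)²/18.12 + (30−24.55)²/24.55 + (14−19.45)²/19.45 + (25−29.57)²/29.57 + (28−23.43)²/23.43 = 4.4117
df = 2
p-value (upper-tail) = 0.11015
At α=0.01: p ≥ α → fail to reject H₀

reject H₀: no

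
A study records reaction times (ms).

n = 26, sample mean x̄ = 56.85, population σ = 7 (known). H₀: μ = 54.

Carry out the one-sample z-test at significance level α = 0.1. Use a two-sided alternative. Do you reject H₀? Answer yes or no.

reject H₀: yes

SE = σ/√n = 7/√26 = 1.3728
z = (x̄−μ₀)/SE = (56.85−54)/1.3728 = 2.0760
p-value (two-sided) = 0.03789
At α=0.1: p < α → reject H₀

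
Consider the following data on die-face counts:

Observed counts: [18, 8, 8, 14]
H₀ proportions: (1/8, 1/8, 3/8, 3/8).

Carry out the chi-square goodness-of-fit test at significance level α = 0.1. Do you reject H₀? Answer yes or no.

reject H₀: yes

n = 48; E_i = n·p_i = [6.00, 6.00, 18.00, 18.00]
χ² = (18−6.00)²/6.00 + (8−6.00)²/6.00 + (8−18.00)²/18.00 + (14−18.00)²/18.00 = 31.1111
df = 3
p-value (upper-tail) = 0.00000
At α=0.1: p < α → reject H₀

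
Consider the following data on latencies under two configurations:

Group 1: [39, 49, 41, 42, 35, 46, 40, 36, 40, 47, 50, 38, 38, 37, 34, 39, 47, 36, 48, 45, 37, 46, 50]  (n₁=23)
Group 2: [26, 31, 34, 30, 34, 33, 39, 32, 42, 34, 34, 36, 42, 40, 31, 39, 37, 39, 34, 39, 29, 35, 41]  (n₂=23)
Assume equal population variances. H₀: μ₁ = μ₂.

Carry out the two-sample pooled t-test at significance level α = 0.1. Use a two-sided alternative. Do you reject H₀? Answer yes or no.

x̄₁=41.739, s₁=5.207, n₁=23
x̄₂=35.261, s₂=4.361, n₂=23
s_p² = [22·5.207² + 22·4.361²]/44 = 23.0652
SE = √(s_p²·(1/23+1/23)) = 1.4162
t = (41.739−35.261)/1.4162 = 4.5743
df = 44
p-value (two-sided) = 0.00004
At α=0.1: p < α → reject H₀

reject H₀: yes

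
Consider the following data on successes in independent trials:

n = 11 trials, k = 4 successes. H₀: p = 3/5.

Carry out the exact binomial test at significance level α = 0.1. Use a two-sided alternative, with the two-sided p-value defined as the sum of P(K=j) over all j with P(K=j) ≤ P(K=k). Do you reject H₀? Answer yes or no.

Exact binomial: n=11, k=4, p₀=3/5=0.6000
P(X=j) = C(n,j)·p₀^j·(1−p₀)^(n−j); p = Σ P(X=j) over j with P(X=j) ≤ P(X=4)
p-value (two-sided) = 0.12959
At α=0.1: p ≥ α → fail to reject H₀

reject H₀: no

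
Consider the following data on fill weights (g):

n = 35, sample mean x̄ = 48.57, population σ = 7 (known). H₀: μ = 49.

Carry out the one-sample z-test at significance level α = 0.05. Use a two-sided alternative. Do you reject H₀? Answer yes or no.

reject H₀: no

SE = σ/√n = 7/√35 = 1.1832
z = (x̄−μ₀)/SE = (48.57−49)/1.1832 = -0.3634
p-value (two-sided) = 0.71629
At α=0.05: p ≥ α → fail to reject H₀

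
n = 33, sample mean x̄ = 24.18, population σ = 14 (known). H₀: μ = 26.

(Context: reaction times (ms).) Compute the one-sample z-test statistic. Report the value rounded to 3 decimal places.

SE = σ/√n = 14/√33 = 2.4371
z = (x̄−μ₀)/SE = (24.18−26)/2.4371 = -0.7468

test statistic = -0.747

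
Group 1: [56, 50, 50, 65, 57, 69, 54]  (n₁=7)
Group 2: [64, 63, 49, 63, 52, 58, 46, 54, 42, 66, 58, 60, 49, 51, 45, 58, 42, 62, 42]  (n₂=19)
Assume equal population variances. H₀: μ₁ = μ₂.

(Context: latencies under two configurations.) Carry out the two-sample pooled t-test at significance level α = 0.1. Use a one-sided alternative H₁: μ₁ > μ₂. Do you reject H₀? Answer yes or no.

x̄₁=57.286, s₁=7.251, n₁=7
x̄₂=53.895, s₂=8.144, n₂=19
s_p² = [6·7.251² + 18·8.144²]/24 = 62.8841
SE = √(s_p²·(1/7+1/19)) = 3.5062
t = (57.286−53.895)/3.5062 = 0.9671
df = 24
p-value (one-sided, H₁ greater) = 0.17156
At α=0.1: p ≥ α → fail to reject H₀

reject H₀: no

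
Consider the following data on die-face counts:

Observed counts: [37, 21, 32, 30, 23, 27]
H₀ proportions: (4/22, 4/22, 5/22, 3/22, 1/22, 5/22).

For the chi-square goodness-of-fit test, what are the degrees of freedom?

df = k − 1 = 6 − 1 = 5

degrees of freedom = 5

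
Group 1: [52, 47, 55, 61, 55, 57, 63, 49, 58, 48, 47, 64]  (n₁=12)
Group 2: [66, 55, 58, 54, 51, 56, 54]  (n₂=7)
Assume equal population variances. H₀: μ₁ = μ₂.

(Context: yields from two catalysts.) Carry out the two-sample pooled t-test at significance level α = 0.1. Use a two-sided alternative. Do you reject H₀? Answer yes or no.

reject H₀: no

x̄₁=54.667, s₁=6.140, n₁=12
x̄₂=56.286, s₂=4.786, n₂=7
s_p² = [11·6.140² + 6·4.786²]/17 = 32.4762
SE = √(s_p²·(1/12+1/7)) = 2.7103
t = (54.667−56.286)/2.7103 = -0.5974
df = 17
p-value (two-sided) = 0.55814
At α=0.1: p ≥ α → fail to reject H₀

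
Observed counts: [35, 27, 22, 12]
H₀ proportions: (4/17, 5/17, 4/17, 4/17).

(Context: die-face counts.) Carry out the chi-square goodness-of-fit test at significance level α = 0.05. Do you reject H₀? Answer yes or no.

reject H₀: yes

n = 96; E_i = n·p_i = [22.59, 28.24, 22.59, 22.59]
χ² = (35−22.59)²/22.59 + (27−28.24)²/28.24 + (22−22.59)²/22.59 + (12−22.59)²/22.59 = 11.8526
df = 3
p-value (upper-tail) = 0.00791
At α=0.05: p < α → reject H₀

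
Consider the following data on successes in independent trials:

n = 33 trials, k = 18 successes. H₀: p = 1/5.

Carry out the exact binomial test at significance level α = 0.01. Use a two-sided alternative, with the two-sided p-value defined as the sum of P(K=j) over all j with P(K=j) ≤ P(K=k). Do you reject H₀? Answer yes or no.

reject H₀: yes

Exact binomial: n=33, k=18, p₀=1/5=0.2000
P(X=j) = C(n,j)·p₀^j·(1−p₀)^(n−j); p = Σ P(X=j) over j with P(X=j) ≤ P(X=18)
p-value (two-sided) = 0.00001
At α=0.01: p < α → reject H₀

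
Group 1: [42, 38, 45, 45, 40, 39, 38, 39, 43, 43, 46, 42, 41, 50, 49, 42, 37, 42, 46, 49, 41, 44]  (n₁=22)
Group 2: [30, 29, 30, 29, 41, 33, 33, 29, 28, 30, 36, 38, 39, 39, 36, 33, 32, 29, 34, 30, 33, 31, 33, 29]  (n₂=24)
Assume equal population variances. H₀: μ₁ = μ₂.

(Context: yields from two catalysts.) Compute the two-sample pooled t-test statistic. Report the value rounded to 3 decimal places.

x̄₁=42.773, s₁=3.690, n₁=22
x̄₂=32.667, s₂=3.749, n₂=24
s_p² = [21·3.690² + 23·3.749²]/44 = 13.8454
SE = √(s_p²·(1/22+1/24)) = 1.0983
t = (42.773−32.667)/1.0983 = 9.2017
df = 44

test statistic = 9.202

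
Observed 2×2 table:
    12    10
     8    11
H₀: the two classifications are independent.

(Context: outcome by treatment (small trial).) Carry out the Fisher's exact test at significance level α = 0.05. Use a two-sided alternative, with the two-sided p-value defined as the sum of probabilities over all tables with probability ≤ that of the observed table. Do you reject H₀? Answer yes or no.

Margins: r₁=22, r₂=19, c₁=20, c₂=21, n=41
p_obs = C(22,12)·C(19,8)/C(41,20); sum pmf over tables with pmf ≤ p_obs
p-value (two-sided) = 0.53590
At α=0.05: p ≥ α → fail to reject H₀

reject H₀: no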